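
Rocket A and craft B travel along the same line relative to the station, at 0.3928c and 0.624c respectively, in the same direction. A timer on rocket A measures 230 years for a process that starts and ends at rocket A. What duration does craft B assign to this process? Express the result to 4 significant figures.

Transform rocket A's velocity into craft B's frame: (0.3928 − 0.624)/(1 − 0.3928·0.624) = −0.2312/0.7548928, so the relative speed is 0.30627c.
γ for this relative speed: γ = 1/√(1 − 0.0938013) = 1.0505.
Rocket A's interval is proper; time dilation gives Δt_B = γΔτ = 1.0505 × 230 years = 241.6 years.

241.6 years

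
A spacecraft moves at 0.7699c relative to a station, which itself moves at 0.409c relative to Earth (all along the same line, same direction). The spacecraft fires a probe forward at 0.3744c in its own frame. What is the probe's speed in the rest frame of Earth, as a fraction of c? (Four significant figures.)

Apply u = (u'+v)/(1+u'v) twice. Probe in the station frame: (0.3744+0.7699)/(1+0.3744·0.7699) = 1.1443/1.28825056 = 0.88826c.
That velocity, transformed to the rest frame of Earth: (0.88826+0.409)/(1+0.88826·0.409) = 1.29726/1.36329834 = 0.95156c.

0.9516c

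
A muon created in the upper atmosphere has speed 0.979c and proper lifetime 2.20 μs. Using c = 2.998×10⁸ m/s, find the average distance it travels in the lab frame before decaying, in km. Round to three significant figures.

3.17 km

β² = 0.958441, so γ = 1/√0.041559 = 4.9053.
Lab-frame lifetime: Δt = γτ = 4.9053 × 2.20 μs = 10.792 μs.
Distance: d = vΔt = 0.979 × 2.998×10⁸ m/s × 1.0792×10^-5 s = 3170 m = 3.17 km.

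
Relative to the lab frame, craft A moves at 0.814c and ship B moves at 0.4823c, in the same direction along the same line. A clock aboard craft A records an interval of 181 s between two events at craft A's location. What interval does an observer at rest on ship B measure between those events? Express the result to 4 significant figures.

Speed of craft A in ship B's frame: u = (v_A − v_B)/(1 − v_A v_B/c²) = (0.814 − 0.4823)/(1 − 0.814×0.4823) = 0.3317/0.6074078 = 0.54609; |u| = 0.54609c.
γ for this relative speed: γ = 1/√(1 − 0.298214) = 1.1937.
Craft A's interval is proper; time dilation gives Δt_B = γΔτ = 1.1937 × 181 s = 216.1 s.

216.1 s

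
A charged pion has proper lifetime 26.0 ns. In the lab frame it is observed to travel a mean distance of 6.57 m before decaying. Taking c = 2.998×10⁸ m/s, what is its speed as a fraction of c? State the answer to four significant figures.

0.6445c

Let x = d/(cτ) = 6.570 m / (2.998×10⁸ m/s × 2.600×10^-8 s) = 0.84287. Since d = βγcτ, x = βγ = β/√(1−β²).
Solving: β² = x²/(1+x²) = 0.71043/1.71043 = 0.415352, so β = 0.6445.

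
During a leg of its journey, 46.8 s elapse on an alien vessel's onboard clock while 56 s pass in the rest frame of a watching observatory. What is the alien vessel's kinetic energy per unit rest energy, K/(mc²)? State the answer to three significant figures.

0.197

From Δt = γΔτ: γ = 56/46.8 = 1.19658.
K/(mc²) = γ − 1 = 1.19658 − 1 = 0.197.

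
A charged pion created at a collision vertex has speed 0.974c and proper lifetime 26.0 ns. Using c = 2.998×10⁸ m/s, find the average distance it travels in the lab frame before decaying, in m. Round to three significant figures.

γ = 1/√(1 − β²) = 1/√(1 − 0.948676) = 1/√0.051324 = 1/0.226548 = 4.4141.
Lab-frame lifetime: Δt = γτ = 4.4141 × 26.0 ns = 114.77 ns.
Distance: d = vΔt = 0.974 × 2.998×10⁸ m/s × 1.1477×10^-7 s = 33.5 m.

33.5 m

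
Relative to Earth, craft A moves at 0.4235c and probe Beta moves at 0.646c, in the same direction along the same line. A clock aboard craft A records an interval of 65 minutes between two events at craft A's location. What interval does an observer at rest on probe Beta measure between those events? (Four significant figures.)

Speed of craft A in probe Beta's frame: u = (v_A − v_B)/(1 − v_A v_B/c²) = (0.4235 − 0.646)/(1 − 0.4235×0.646) = −0.2225/0.726419 = −0.3063; |u| = 0.3063c.
γ for this relative speed: γ = 1/√(1 − 0.0938197) = 1.0505.
Craft A's interval is proper; time dilation gives Δt_B = γΔτ = 1.0505 × 65 minutes = 68.28 minutes.

68.28 minutes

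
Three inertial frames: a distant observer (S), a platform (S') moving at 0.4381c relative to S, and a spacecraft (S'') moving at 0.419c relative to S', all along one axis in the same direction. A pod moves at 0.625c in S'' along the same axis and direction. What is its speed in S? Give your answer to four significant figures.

First combine the pod and spacecraft (S''→S'): u₁ = (0.625 + 0.419)/(1 + 0.625×0.419) = 1.044/1.261875 = 0.82734.
Then combine with the platform (S'→S): u = (0.82734 + 0.4381)/(1 + 0.82734×0.4381) = 1.26544/1.362457654 = 0.92879.

0.9288c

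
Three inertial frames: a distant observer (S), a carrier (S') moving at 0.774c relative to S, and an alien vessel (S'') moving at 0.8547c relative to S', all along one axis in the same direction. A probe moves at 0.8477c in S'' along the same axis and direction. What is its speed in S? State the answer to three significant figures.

First combine the probe and alien vessel (S''→S'): u₁ = (0.8477 + 0.8547)/(1 + 0.8477×0.8547) = 1.7024/1.72452919 = 0.98717.
Then combine with the carrier (S'→S): u = (0.98717 + 0.774)/(1 + 0.98717×0.774) = 1.76117/1.76406958 = 0.99836.

0.998c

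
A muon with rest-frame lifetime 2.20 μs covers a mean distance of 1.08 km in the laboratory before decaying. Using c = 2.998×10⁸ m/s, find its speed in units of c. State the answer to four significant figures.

0.8534c

d = βγcτ ⇒ βγ = d/(cτ) = 1080 m / (659.56 m) = 1.6375.
β = (βγ)/√(1+(βγ)²) = 1.6375/√3.68141 = 0.8534.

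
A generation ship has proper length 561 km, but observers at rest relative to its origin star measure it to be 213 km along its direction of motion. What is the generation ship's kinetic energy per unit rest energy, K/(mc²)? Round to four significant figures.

From L = L₀/γ: γ = 561/213 = 2.6338.
K/(mc²) = γ − 1 = 2.6338 − 1 = 1.634.

1.634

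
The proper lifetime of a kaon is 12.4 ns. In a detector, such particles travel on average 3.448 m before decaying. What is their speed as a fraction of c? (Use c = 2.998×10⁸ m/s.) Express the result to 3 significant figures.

0.680c

Let x = d/(cτ) = 3.448 m / (2.998×10⁸ m/s × 1.240×10^-8 s) = 0.9275. Since d = βγcτ, x = βγ = β/√(1−β²).
Solving: β² = x²/(1+x²) = 0.860256/1.860256 = 0.46244, so β = 0.680.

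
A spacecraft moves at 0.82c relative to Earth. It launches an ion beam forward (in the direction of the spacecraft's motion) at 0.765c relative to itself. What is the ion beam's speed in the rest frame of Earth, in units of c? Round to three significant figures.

0.974c

In units of c, u = (u' + v)/(1 + u'v) with u' = 0.765 and v = 0.82.
Numerator: 0.765 + 0.82 = 1.585. Denominator: 1 + (0.765)(0.82) = 1.6273.
u = 1.585/1.6273 = 0.97401, so the speed is 0.974c.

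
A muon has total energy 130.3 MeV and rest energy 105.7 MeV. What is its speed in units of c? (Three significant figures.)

Total energy E = γmc² gives γ = 130.3/105.7 = 1.2327.
Hence β = √(1 − 1/γ²) = √(1 − 0.65809) = √0.34191 = 0.585.

0.585c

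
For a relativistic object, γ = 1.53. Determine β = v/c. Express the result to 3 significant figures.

β = √(1 − 1/γ²) = √(1 − 1/2.3409) = √0.572814 = 0.757.

0.757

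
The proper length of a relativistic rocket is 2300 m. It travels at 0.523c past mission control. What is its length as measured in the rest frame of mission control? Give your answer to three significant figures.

1960 m

With β = 0.523, γ = 1/√(1 − 0.523²) = 1/√0.726471 = 1.1733.
Length contraction: L = L₀/γ = 2300/1.1733 = 1960 m.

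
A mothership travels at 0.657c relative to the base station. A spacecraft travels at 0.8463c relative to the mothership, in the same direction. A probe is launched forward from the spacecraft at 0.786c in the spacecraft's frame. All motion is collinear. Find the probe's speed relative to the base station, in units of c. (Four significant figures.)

0.9959c

First combine the probe and spacecraft (S''→S'): u₁ = (0.786 + 0.8463)/(1 + 0.786×0.8463) = 1.6323/1.6651918 = 0.98025.
Then combine with the mothership (S'→S): u = (0.98025 + 0.657)/(1 + 0.98025×0.657) = 1.63725/1.64402425 = 0.99588.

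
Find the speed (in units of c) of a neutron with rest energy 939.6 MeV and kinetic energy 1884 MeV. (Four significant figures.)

0.9430c

γ = 1 + K/(mc²) = 1 + 1884/939.6 = 3.0051.
β = √(1 − 1/γ²) = √(1 − 0.110734) = √0.889266 = 0.9430.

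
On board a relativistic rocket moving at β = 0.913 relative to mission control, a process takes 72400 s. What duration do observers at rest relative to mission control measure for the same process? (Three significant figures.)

1.77×10^5 s

With β = 0.913, γ = 1/√(1 − 0.913²) = 1/√0.166431 = 2.4512.
The onboard clock measures proper time, so the interval in the rest frame of mission control is dilated: Δt = γ·Δτ = 2.4512 × 72400 s = 1.77×10^5 s.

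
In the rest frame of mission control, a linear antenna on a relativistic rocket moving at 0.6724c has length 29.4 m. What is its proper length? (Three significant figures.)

39.7 m

γ = 1/√(1 − β²) = 1/√(1 − 0.45212176) = 1/√0.54787824 = 1/0.740188 = 1.351.
Proper length: L₀ = γ·L = 1.351 × 29.4 = 39.7 m.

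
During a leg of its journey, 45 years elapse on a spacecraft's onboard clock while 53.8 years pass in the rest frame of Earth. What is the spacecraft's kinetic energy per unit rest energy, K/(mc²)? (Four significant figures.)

0.1956

The time-dilation ratio gives γ = 53.8/45 = 1.19556.
K/(mc²) = γ − 1 = 1.19556 − 1 = 0.1956.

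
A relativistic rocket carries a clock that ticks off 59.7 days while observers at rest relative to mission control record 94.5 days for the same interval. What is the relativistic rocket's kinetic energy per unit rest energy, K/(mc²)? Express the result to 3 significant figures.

0.583

γ = Δt/Δτ = 94.5/59.7 = 1.58291.
Since K = (γ−1)mc², K/(mc²) = 1.58291 − 1 = 0.583.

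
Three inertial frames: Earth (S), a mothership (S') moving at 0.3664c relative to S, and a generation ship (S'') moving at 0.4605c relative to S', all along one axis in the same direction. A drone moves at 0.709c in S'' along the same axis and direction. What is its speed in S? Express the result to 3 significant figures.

First combine the drone and generation ship (S''→S'): u₁ = (0.709 + 0.4605)/(1 + 0.709×0.4605) = 1.1695/1.3264945 = 0.88165.
Then combine with the mothership (S'→S): u = (0.88165 + 0.3664)/(1 + 0.88165×0.3664) = 1.24805/1.32303656 = 0.94332.

0.943c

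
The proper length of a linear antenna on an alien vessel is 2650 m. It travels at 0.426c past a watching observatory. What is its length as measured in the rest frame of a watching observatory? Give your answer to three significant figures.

Lorentz factor: γ = (1 − 0.181476)^(−1/2) = 1.1053.
Length contraction: L = L₀/γ = 2650/1.1053 = 2400 m.

2400 m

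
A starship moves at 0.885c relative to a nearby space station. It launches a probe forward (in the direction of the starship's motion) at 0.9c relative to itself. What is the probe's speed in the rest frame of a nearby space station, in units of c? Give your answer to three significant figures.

0.994c

Relativistic velocity addition: u = (u' + v)/(1 + u'v/c²), with u' = 0.9c and v = 0.885c.
Numerator: 0.9 + 0.885 = 1.785. Denominator: 1 + (0.9)(0.885) = 1.7965.
u = 1.785/1.7965 = 0.9936, so the speed is 0.994c.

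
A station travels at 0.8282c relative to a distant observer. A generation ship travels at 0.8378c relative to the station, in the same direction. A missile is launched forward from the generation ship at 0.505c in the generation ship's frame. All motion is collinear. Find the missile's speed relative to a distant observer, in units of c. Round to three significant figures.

0.995c

Apply u = (u'+v)/(1+u'v) twice. Missile in the station frame: (0.505+0.8378)/(1+0.505·0.8378) = 1.3428/1.423089 = 0.94358c.
That velocity, transformed to the rest frame of a distant observer: (0.94358+0.8282)/(1+0.94358·0.8282) = 1.77178/1.781472956 = 0.99456c.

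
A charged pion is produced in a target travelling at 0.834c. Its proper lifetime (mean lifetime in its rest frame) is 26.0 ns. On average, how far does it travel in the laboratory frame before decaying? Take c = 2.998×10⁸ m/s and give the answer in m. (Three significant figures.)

With β = 0.834, γ = 1/√(1 − 0.834²) = 1/√0.304444 = 1.8124.
Lab-frame lifetime: Δt = γτ = 1.8124 × 26.0 ns = 47.122 ns.
Distance: d = vΔt = 0.834 × 2.998×10⁸ m/s × 4.7122×10^-8 s = 11.8 m.

11.8 m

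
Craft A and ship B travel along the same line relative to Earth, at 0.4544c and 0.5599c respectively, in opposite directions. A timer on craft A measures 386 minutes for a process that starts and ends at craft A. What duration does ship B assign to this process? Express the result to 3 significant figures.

Speed of craft A in ship B's frame: u = (v_A + v_B)/(1 + v_A v_B/c²) = (0.4544 + 0.5599)/(1 + 0.4544×0.5599) = 1.0143/1.25441856 = 0.80858; |u| = 0.80858c.
γ for this relative speed: γ = 1/√(1 − 0.653802) = 1.6996.
Craft A's interval is proper; time dilation gives Δt_B = γΔτ = 1.6996 × 386 minutes = 656 minutes.

656 minutes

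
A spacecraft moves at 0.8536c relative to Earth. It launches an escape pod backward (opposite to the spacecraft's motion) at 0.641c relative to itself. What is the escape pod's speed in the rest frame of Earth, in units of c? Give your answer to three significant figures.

In units of c, u = (u' + v)/(1 + u'v) with u' = −0.641 and v = 0.8536.
Numerator: −0.641 + 0.8536 = 0.2126. Denominator: 1 + (−0.641)(0.8536) = 0.4528424.
u = 0.2126/0.4528424 = 0.46948, so the speed is 0.469c.

0.469c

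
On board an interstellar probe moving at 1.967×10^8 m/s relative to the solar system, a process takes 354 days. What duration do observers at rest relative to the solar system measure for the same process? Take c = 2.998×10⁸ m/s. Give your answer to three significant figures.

β = v/c = (1.967×10^8 m/s)/(2.998×10⁸ m/s) = 0.656104.
γ = 1/√(1 − β²) = 1/√(1 − 0.4304725) = 1/√0.5695275 = 1/0.75467 = 1.3251.
The onboard clock measures proper time, so the interval in the rest frame of the solar system is dilated: Δt = γ·Δτ = 1.3251 × 354 days = 469 days.

469 days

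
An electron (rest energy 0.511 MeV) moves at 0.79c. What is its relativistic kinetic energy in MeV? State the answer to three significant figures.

β² = 0.6241, so γ = 1/√0.3759 = 1.63104.
Kinetic energy: K = (γ − 1)mc² = (1.63104 − 1) × 0.511 MeV = 0.63104 × 0.511 = 0.322 MeV.

0.322 MeV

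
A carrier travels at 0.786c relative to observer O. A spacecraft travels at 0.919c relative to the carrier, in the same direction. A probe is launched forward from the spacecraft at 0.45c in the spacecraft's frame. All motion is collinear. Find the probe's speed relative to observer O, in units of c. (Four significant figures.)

0.9962c

First combine the probe and spacecraft (S''→S'): u₁ = (0.45 + 0.919)/(1 + 0.45×0.919) = 1.369/1.41355 = 0.96848.
Then combine with the carrier (S'→S): u = (0.96848 + 0.786)/(1 + 0.96848×0.786) = 1.75448/1.76122528 = 0.99617.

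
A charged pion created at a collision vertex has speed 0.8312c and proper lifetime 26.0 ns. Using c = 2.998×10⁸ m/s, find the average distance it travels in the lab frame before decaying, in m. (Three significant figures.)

β² = 0.69089344, so γ = 1/√0.30910656 = 1.7986.
Lab-frame lifetime: Δt = γτ = 1.7986 × 26.0 ns = 46.764 ns.
Distance: d = vΔt = 0.8312 × 2.998×10⁸ m/s × 4.6764×10^-8 s = 11.7 m.

11.7 m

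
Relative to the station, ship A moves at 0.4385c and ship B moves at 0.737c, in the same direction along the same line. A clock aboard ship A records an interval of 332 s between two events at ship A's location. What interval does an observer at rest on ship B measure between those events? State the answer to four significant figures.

Transform ship A's velocity into ship B's frame: (0.4385 − 0.737)/(1 − 0.4385·0.737) = −0.2985/0.6768255, so the relative speed is 0.44103c.
At |u| = 0.44103c, γ = (1 − 0.194507)^(−1/2) = 1.1142.
Ship A's interval is proper; time dilation gives Δt_B = γΔτ = 1.1142 × 332 s = 369.9 s.

369.9 s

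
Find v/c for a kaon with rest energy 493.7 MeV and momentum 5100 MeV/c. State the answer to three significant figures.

0.995

pc/(mc²) = 5100/493.7 = 10.33 = βγ = β/√(1−β²).
So β² = x²/(1 + x²) with x = 10.33: x² = 106.709, β² = 106.709/107.709 = 0.990716, β = 0.995.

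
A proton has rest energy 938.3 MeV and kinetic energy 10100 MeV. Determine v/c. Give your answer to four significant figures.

γ = 1 + K/(mc²) = 1 + 10100/938.3 = 11.764.
β = √(1 − 1/γ²) = √(1 − 0.00722587) = √0.99277413 = 0.9964.

0.9964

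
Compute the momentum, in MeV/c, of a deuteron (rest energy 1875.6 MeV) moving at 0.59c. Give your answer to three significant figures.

Lorentz factor: γ = (1 − 0.3481)^(−1/2) = 1.2385.
Momentum: p = γβ·mc = 1.2385 × 0.59 × 1875.6 MeV/c = 1370 MeV/c.

1370 MeV/c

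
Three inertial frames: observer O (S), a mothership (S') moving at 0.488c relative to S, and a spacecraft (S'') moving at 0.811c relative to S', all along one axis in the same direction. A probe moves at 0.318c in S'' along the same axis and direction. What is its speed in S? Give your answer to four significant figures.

0.9635c

Apply u = (u'+v)/(1+u'v) twice. Probe in the mothership frame: (0.318+0.811)/(1+0.318·0.811) = 1.129/1.257898 = 0.89753c.
That velocity, transformed to the rest frame of observer O: (0.89753+0.488)/(1+0.89753·0.488) = 1.38553/1.43799464 = 0.96352c.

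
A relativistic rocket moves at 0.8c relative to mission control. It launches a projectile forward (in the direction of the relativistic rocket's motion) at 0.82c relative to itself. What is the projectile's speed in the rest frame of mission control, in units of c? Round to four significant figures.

0.9783c

In units of c, u = (u' + v)/(1 + u'v) with u' = 0.82 and v = 0.8.
Numerator: 0.82 + 0.8 = 1.62. Denominator: 1 + (0.82)(0.8) = 1.656.
u = 1.62/1.656 = 0.97826, so the speed is 0.9783c.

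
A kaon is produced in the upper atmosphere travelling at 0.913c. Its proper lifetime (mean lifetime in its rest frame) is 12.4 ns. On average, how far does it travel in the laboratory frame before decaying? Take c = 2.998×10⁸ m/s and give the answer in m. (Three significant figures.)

β² = 0.833569, so γ = 1/√0.166431 = 2.4512.
Lab-frame lifetime: Δt = γτ = 2.4512 × 12.4 ns = 30.395 ns.
Distance: d = vΔt = 0.913 × 2.998×10⁸ m/s × 3.0395×10^-8 s = 8.32 m.

8.32 m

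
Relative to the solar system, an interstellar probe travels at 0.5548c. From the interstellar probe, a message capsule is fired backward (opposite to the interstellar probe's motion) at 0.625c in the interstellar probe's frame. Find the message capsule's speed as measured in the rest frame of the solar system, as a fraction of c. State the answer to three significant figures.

Relativistic velocity addition: u = (u' + v)/(1 + u'v/c²), with u' = −0.625c and v = 0.5548c.
Numerator: −0.625 + 0.5548 = −0.0702. Denominator: 1 + (−0.625)(0.5548) = 0.65325.
u = −0.0702/0.65325 = −0.10746, so the speed is 0.107c.

0.107c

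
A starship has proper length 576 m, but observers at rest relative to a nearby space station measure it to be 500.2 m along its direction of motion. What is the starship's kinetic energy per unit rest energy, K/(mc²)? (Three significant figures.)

0.152

From L = L₀/γ: γ = 576/500.2 = 1.15154.
Since K = (γ−1)mc², K/(mc²) = 1.15154 − 1 = 0.152.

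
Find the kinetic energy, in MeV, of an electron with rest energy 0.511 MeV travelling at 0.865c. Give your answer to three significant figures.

0.507 MeV

With β = 0.865, γ = 1/√(1 − 0.865²) = 1/√0.251775 = 1.99294.
Kinetic energy: K = (γ − 1)mc² = (1.99294 − 1) × 0.511 MeV = 0.99294 × 0.511 = 0.507 MeV.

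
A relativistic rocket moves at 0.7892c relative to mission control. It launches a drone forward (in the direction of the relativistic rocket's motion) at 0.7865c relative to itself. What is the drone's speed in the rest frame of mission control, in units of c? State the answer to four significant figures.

In units of c, u = (u' + v)/(1 + u'v) with u' = 0.7865 and v = 0.7892.
Numerator: 0.7865 + 0.7892 = 1.5757. Denominator: 1 + (0.7865)(0.7892) = 1.6207058.
u = 1.5757/1.6207058 = 0.97223, so the speed is 0.9722c.

0.9722c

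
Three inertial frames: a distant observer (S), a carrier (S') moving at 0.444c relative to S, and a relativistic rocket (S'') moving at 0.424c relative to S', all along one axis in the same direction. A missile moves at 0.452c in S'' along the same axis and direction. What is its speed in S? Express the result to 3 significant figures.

Compose velocities in two stages. Stage 1 (into S'): u₁ = (0.452+0.424)/(1+0.452×0.424) = 0.73512.
Stage 2 (into S): u = (0.73512+0.444)/(1+0.73512×0.444) = 0.88897, so the speed is 0.889c.

0.889c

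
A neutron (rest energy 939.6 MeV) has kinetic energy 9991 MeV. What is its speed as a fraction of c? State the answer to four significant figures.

0.9963c

γ = 1 + K/(mc²) = 1 + 9991/939.6 = 11.633.
β = √(1 − 1/γ²) = √(1 − 0.00738953) = √0.99261047 = 0.9963.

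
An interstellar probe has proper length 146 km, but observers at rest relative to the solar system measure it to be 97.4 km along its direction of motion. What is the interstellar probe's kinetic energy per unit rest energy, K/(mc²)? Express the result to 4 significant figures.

γ = L₀/L = 146/97.4 = 1.49897.
Since K = (γ−1)mc², K/(mc²) = 1.49897 − 1 = 0.4990.

0.4990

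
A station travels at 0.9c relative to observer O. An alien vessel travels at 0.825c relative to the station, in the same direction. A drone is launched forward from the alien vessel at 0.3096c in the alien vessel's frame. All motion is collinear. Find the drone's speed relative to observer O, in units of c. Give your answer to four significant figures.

0.9947c

Apply u = (u'+v)/(1+u'v) twice. Drone in the station frame: (0.3096+0.825)/(1+0.3096·0.825) = 1.1346/1.25542 = 0.90376c.
That velocity, transformed to the rest frame of observer O: (0.90376+0.9)/(1+0.90376·0.9) = 1.80376/1.813384 = 0.99469c.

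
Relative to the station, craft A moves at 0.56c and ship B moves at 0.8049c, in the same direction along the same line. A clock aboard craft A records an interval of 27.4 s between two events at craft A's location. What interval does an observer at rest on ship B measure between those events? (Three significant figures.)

30.6 s

Transform craft A's velocity into ship B's frame: (0.56 − 0.8049)/(1 − 0.56·0.8049) = −0.2449/0.549256, so the relative speed is 0.44588c.
At |u| = 0.44588c, γ = (1 − 0.198809)^(−1/2) = 1.1172.
The clock on craft A records proper time, so ship B measures Δt = γΔτ = 1.1172 × 27.4 = 30.6 s.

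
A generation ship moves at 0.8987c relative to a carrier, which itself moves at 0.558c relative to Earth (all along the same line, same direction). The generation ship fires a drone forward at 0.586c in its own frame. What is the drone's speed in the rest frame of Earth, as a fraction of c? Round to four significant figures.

Apply u = (u'+v)/(1+u'v) twice. Drone in the carrier frame: (0.586+0.8987)/(1+0.586·0.8987) = 1.4847/1.5266382 = 0.97253c.
That velocity, transformed to the rest frame of Earth: (0.97253+0.558)/(1+0.97253·0.558) = 1.53053/1.54267174 = 0.99213c.

0.9921c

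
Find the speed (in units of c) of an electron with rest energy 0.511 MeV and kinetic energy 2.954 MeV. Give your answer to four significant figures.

γ = 1 + K/(mc²) = 1 + 2.954/0.511 = 6.7808.
β = √(1 − 1/γ²) = √(1 − 0.0217489) = √0.9782511 = 0.9891.

0.9891c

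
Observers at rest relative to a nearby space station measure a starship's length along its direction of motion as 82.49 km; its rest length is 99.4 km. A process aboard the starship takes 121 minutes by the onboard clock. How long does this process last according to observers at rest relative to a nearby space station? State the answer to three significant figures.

From L = L₀/γ: γ = 99.4/82.49 = 1.20499.
The same γ dilates the second interval: 1.20499 × 121 minutes = 146 minutes.

146 minutes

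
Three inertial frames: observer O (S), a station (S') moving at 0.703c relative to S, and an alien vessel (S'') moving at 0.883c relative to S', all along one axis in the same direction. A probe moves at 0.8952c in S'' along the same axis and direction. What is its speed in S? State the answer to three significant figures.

0.999c

Apply u = (u'+v)/(1+u'v) twice. Probe in the station frame: (0.8952+0.883)/(1+0.8952·0.883) = 1.7782/1.7904616 = 0.99315c.
That velocity, transformed to the rest frame of observer O: (0.99315+0.703)/(1+0.99315·0.703) = 1.69615/1.69818445 = 0.9988c.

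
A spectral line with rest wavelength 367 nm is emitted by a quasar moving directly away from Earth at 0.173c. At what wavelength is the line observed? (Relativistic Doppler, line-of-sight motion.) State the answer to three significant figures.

437 nm

Relativistic Doppler for wavelength: λ_obs = λ_src · √((1+β)/(1−β)).
With β = 0.173: factor = √(1.173/0.827) = 1.191.
λ_obs = 367 × 1.191 = 437 nm.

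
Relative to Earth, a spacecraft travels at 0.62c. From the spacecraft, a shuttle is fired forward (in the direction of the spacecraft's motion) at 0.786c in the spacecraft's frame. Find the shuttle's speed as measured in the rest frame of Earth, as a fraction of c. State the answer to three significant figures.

0.945c

In units of c, u = (u' + v)/(1 + u'v) with u' = 0.786 and v = 0.62.
Numerator: 0.786 + 0.62 = 1.406. Denominator: 1 + (0.786)(0.62) = 1.48732.
u = 1.406/1.48732 = 0.94532, so the speed is 0.945c.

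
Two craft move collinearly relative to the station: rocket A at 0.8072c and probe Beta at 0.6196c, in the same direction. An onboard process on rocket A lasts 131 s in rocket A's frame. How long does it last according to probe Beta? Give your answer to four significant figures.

Speed of rocket A in probe Beta's frame: u = (v_A − v_B)/(1 − v_A v_B/c²) = (0.8072 − 0.6196)/(1 − 0.8072×0.6196) = 0.1876/0.49985888 = 0.37531; |u| = 0.37531c.
At |u| = 0.37531c, γ = (1 − 0.140858)^(−1/2) = 1.0789.
Rocket A's interval is proper; time dilation gives Δt_B = γΔτ = 1.0789 × 131 s = 141.3 s.

141.3 s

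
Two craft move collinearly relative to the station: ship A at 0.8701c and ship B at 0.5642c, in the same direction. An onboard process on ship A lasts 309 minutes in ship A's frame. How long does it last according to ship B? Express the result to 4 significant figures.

Speed of ship A in ship B's frame: u = (v_A − v_B)/(1 − v_A v_B/c²) = (0.8701 − 0.5642)/(1 − 0.8701×0.5642) = 0.3059/0.50908958 = 0.60088; |u| = 0.60088c.
γ for this relative speed: γ = 1/√(1 − 0.361057) = 1.251.
Ship A's interval is proper; time dilation gives Δt_B = γΔτ = 1.251 × 309 minutes = 386.6 minutes.

386.6 minutes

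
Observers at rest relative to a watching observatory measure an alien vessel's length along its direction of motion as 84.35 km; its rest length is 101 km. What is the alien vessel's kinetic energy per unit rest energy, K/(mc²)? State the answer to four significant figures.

0.1974

From L = L₀/γ: γ = 101/84.35 = 1.19739.
Since K = (γ−1)mc², K/(mc²) = 1.19739 − 1 = 0.1974.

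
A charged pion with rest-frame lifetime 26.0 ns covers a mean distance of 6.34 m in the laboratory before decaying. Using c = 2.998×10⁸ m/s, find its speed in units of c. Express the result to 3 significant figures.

d = βγcτ ⇒ βγ = d/(cτ) = 6.340 m / (7.7948 m) = 0.81336.
β = (βγ)/√(1+(βγ)²) = 0.81336/√1.661554 = 0.631.

0.631c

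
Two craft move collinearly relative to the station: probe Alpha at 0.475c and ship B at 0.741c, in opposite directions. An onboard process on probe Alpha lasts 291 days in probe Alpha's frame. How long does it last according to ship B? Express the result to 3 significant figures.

Transform probe Alpha's velocity into ship B's frame: (0.475 + 0.741)/(1 + 0.475·0.741) = 1.216/1.351975, so the relative speed is 0.89942c.
At |u| = 0.89942c, γ = (1 − 0.808956)^(−1/2) = 2.2879.
The clock on probe Alpha records proper time, so ship B measures Δt = γΔτ = 2.2879 × 291 = 666 days.

666 days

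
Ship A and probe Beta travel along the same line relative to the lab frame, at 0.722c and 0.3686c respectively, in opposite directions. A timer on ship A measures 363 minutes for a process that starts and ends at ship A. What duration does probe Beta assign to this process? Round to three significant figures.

715 minutes

The velocity of ship A relative to probe Beta is (0.722 + 0.3686)c / (1 + 0.722×0.3686) = 0.86137c; relative speed 0.86137c.
At |u| = 0.86137c, γ = (1 − 0.741958)^(−1/2) = 1.9686.
Ship A's interval is proper; time dilation gives Δt_B = γΔτ = 1.9686 × 363 minutes = 715 minutes.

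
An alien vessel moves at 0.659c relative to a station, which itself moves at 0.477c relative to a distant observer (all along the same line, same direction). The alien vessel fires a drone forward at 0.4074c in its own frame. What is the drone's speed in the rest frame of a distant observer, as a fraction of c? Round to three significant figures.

First combine the drone and alien vessel (S''→S'): u₁ = (0.4074 + 0.659)/(1 + 0.4074×0.659) = 1.0664/1.2684766 = 0.84069.
Then combine with the station (S'→S): u = (0.84069 + 0.477)/(1 + 0.84069×0.477) = 1.31769/1.40100913 = 0.94053.

0.941c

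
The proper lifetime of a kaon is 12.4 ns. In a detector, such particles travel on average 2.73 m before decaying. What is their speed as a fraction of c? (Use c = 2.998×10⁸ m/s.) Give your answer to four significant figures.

0.5919c

Lab distance = (lab lifetime)·v = γτ·βc, so βγ = d/(cτ) = 2.730/(2.998×10⁸ × 1.240×10^-8) = 0.73436.
With βγ = 0.73436: γ² = 1 + (βγ)² = 1.539285, and β = (βγ)/γ = 0.73436/1.24068 = 0.5919.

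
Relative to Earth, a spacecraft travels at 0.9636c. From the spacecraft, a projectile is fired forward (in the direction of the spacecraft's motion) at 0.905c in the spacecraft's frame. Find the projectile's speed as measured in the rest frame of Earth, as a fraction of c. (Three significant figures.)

In units of c, u = (u' + v)/(1 + u'v) with u' = 0.905 and v = 0.9636.
Numerator: 0.905 + 0.9636 = 1.8686. Denominator: 1 + (0.905)(0.9636) = 1.872058.
u = 1.8686/1.872058 = 0.99815, so the speed is 0.998c.

0.998c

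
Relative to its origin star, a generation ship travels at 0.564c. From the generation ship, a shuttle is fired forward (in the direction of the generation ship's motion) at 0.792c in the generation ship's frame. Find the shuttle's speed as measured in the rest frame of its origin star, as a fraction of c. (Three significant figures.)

0.937c

Relativistic velocity addition: u = (u' + v)/(1 + u'v/c²), with u' = 0.792c and v = 0.564c.
Numerator: 0.792 + 0.564 = 1.356. Denominator: 1 + (0.792)(0.564) = 1.446688.
u = 1.356/1.446688 = 0.93731, so the speed is 0.937c.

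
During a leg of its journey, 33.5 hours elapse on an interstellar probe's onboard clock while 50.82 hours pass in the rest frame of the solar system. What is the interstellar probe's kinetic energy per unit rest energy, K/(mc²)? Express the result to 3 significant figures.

From Δt = γΔτ: γ = 50.82/33.5 = 1.51701.
Since K = (γ−1)mc², K/(mc²) = 1.51701 − 1 = 0.517.

0.517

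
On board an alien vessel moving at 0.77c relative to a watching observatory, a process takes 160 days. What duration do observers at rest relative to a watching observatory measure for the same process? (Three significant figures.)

With β = 0.77, γ = 1/√(1 − 0.77²) = 1/√0.4071 = 1.5673.
The onboard clock measures proper time, so the interval in the rest frame of a watching observatory is dilated: Δt = γ·Δτ = 1.5673 × 160 days = 251 days.

251 days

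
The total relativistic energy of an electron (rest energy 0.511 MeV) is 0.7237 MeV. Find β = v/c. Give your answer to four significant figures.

0.7081

Total energy E = γmc² gives γ = 0.7237/0.511 = 1.4162.
Hence β = √(1 − 1/γ²) = √(1 − 0.498598) = √0.501402 = 0.7081.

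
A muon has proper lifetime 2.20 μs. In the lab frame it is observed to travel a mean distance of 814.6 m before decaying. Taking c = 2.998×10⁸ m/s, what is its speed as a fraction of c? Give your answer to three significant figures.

0.777c

Let x = d/(cτ) = 814.6 m / (2.998×10⁸ m/s × 2.200×10^-6 s) = 1.2351. Since d = βγcτ, x = βγ = β/√(1−β²).
Solving: β² = x²/(1+x²) = 1.52547/2.52547 = 0.604034, so β = 0.777.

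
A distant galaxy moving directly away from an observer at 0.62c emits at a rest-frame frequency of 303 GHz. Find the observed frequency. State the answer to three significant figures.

Relativistic Doppler (source moving away): f_obs = f_src · √((1−β)/(1+β)).
With β = 0.62: factor = √(0.38/1.62) = 0.48432.
f_obs = 303 × 0.48432 = 147 GHz.

147 GHz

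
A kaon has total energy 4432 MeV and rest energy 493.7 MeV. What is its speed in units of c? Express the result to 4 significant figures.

γ = E/(mc²) = 4432/493.7 = 8.9771.
β = √(1 − 1/γ²) = √(1 − 0.0124087) = √0.9875913 = 0.9938.

0.9938c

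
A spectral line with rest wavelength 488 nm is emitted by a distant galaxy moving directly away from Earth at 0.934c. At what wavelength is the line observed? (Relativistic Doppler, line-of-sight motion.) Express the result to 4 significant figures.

Relativistic Doppler for wavelength: λ_obs = λ_src · √((1+β)/(1−β)).
With β = 0.934: factor = √(1.934/0.066) = 5.4132.
λ_obs = 488 × 5.4132 = 2642 nm.

2642 nm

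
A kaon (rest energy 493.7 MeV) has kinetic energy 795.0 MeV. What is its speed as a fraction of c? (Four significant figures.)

K = (γ−1)mc², so γ = 1 + 795.0/493.7 = 2.6103.
Then v/c = √(1 − γ⁻²) = √(1 − 0.146764) = √0.853236 = 0.9237.

0.9237c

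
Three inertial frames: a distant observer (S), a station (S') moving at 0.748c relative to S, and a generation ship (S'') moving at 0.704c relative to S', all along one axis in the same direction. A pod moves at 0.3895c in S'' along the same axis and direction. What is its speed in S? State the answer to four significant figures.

0.9782c

Compose velocities in two stages. Stage 1 (into S'): u₁ = (0.3895+0.704)/(1+0.3895×0.704) = 0.85818.
Stage 2 (into S): u = (0.85818+0.748)/(1+0.85818×0.748) = 0.97823, so the speed is 0.9782c.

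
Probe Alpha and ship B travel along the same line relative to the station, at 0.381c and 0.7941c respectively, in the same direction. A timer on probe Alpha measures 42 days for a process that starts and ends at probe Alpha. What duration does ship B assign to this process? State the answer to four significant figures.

The velocity of probe Alpha relative to ship B is (0.381 − 0.7941)c / (1 − 0.381×0.7941) = −0.5923c; relative speed 0.5923c.
γ for this relative speed: γ = 1/√(1 − 0.350819) = 1.2411.
Probe Alpha's interval is proper; time dilation gives Δt_B = γΔτ = 1.2411 × 42 days = 52.13 days.

52.13 days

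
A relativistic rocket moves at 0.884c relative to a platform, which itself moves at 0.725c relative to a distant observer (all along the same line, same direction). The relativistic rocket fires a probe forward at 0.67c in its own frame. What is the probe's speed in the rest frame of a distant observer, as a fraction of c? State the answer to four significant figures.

First combine the probe and relativistic rocket (S''→S'): u₁ = (0.67 + 0.884)/(1 + 0.67×0.884) = 1.554/1.59228 = 0.97596.
Then combine with the platform (S'→S): u = (0.97596 + 0.725)/(1 + 0.97596×0.725) = 1.70096/1.707571 = 0.99613.

0.9961c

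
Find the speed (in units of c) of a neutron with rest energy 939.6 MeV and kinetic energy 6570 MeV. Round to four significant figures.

γ = 1 + K/(mc²) = 1 + 6570/939.6 = 7.9923.
β = √(1 − 1/γ²) = √(1 − 0.0156551) = √0.9843449 = 0.9921.

0.9921c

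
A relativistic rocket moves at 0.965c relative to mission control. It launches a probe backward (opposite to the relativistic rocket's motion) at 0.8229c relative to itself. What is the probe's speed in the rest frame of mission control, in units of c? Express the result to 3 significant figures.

0.690c

Relativistic velocity addition: u = (u' + v)/(1 + u'v/c²), with u' = −0.8229c and v = 0.965c.
Numerator: −0.8229 + 0.965 = 0.1421. Denominator: 1 + (−0.8229)(0.965) = 0.2059015.
u = 0.1421/0.2059015 = 0.69014, so the speed is 0.690c.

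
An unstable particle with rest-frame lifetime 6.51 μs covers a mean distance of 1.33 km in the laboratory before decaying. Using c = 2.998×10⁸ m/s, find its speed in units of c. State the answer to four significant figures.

0.5631c

Lab distance = (lab lifetime)·v = γτ·βc, so βγ = d/(cτ) = 1330/(2.998×10⁸ × 6.510×10^-6) = 0.68146.
With βγ = 0.68146: γ² = 1 + (βγ)² = 1.464388, and β = (βγ)/γ = 0.68146/1.21012 = 0.5631.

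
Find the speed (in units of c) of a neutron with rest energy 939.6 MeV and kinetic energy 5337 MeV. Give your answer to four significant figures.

0.9887c

K = (γ−1)mc², so γ = 1 + 5337/939.6 = 6.6801.
Then v/c = √(1 − γ⁻²) = √(1 − 0.0224096) = √0.9775904 = 0.9887.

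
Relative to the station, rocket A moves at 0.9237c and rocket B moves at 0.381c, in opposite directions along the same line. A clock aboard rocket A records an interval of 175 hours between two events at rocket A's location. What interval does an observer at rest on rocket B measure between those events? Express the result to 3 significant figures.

668 hours

The velocity of rocket A relative to rocket B is (0.9237 + 0.381)c / (1 + 0.9237×0.381) = 0.96506c; relative speed 0.96506c.
At |u| = 0.96506c, γ = (1 − 0.931341)^(−1/2) = 3.8164.
The clock on rocket A records proper time, so rocket B measures Δt = γΔτ = 3.8164 × 175 = 668 hours.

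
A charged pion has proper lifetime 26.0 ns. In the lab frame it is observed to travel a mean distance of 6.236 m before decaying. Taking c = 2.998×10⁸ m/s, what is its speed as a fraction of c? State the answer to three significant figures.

0.625c

Lab distance = (lab lifetime)·v = γτ·βc, so βγ = d/(cτ) = 6.236/(2.998×10⁸ × 2.600×10^-8) = 0.80002.
With βγ = 0.80002: γ² = 1 + (βγ)² = 1.640032, and β = (βγ)/γ = 0.80002/1.28064 = 0.625.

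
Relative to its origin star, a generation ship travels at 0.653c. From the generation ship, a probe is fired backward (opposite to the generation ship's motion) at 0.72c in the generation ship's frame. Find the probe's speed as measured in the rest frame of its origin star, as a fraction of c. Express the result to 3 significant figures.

0.126c

In units of c, u = (u' + v)/(1 + u'v) with u' = −0.72 and v = 0.653.
Numerator: −0.72 + 0.653 = −0.067. Denominator: 1 + (−0.72)(0.653) = 0.52984.
u = −0.067/0.52984 = −0.12645, so the speed is 0.126c.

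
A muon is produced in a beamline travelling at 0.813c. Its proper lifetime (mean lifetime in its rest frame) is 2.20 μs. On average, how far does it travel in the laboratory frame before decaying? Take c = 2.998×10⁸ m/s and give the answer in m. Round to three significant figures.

Lorentz factor: γ = (1 − 0.660969)^(−1/2) = 1.7174.
Lab-frame lifetime: Δt = γτ = 1.7174 × 2.20 μs = 3.7783 μs.
Distance: d = vΔt = 0.813 × 2.998×10⁸ m/s × 3.7783×10^-6 s = 921 m.

921 m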